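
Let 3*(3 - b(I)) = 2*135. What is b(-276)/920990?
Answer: -87/920990 ≈ -9.4464e-5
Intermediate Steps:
b(I) = -87 (b(I) = 3 - 2*135/3 = 3 - ⅓*270 = 3 - 90 = -87)
b(-276)/920990 = -87/920990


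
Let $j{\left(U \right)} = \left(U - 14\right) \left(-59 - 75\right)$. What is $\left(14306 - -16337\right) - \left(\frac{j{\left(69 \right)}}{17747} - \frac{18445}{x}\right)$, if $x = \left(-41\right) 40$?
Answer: $\frac{178310341965}{5821016} \approx 30632.0$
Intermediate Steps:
$x = -1640$
$j{\left(U \right)} = 1876 - 134 U$ ($j{\left(U \right)} = \left(-14 + U\right) \left(-134\right) = 1876 - 134 U$)
$\left(14306 - -16337\right) - \left(\frac{j{\left(69 \right)}}{17747} - \frac{18445}{x}\right) = \left(14306 - -16337\right) - \left(\frac{1876 - 9246}{17747} - \frac{18445}{-1640}\right) = \left(14306 + 16337\right) - \left(\left(1876 - 9246\right) \frac{1}{17747} - - \frac{3689}{328}\right) = 30643 - \left(\left(-7370\right) \frac{1}{17747} + \frac{3689}{328}\right) = 30643 - \left(- \frac{7370}{17747} + \frac{3689}{328}\right) = 30643 - \frac{63051323}{5821016} = \frac{178310341965}{5821016}$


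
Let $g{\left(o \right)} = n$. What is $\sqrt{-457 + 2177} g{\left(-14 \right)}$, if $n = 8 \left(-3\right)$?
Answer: $- 48 \sqrt{430} \approx -995.35$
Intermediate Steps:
$n = -24$
$g{\left(o \right)} = -24$
$\sqrt{-457 + 2177} g{\left(-14 \right)} = \sqrt{-457 + 2177} \left(-24\right) = \sqrt{1720} \left(-24\right) = 2 \sqrt{430} \left(-24\right) = - 48 \sqrt{430}$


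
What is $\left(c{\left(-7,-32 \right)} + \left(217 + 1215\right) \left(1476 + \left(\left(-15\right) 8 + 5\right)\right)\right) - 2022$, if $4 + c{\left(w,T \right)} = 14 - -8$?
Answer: $1946948$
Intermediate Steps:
$c{\left(w,T \right)} = 18$ ($c{\left(w,T \right)} = -4 + \left(14 - -8\right) = -4 + \left(14 + 8\right) = -4 + 22 = 18$)
$\left(c{\left(-7,-32 \right)} + \left(217 + 1215\right) \left(1476 + \left(\left(-15\right) 8 + 5\right)\right)\right) - 2022 = \left(18 + \left(217 + 1215\right) \left(1476 + \left(\left(-15\right) 8 + 5\right)\right)\right) - 2022 = \left(18 + 1432 \left(1476 + \left(-120 + 5\right)\right)\right) - 2022 = \left(18 + 1432 \left(1476 - 115\right)\right) - 2022 = \left(18 + 1432 \cdot 1361\right) - 2022 = \left(18 + 1948952\right) - 2022 = 1948970 - 2022 = 1946948$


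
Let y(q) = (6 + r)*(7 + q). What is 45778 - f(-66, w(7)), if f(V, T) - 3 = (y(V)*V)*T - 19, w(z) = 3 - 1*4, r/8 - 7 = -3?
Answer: 193766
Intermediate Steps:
r = 32 (r = 56 + 8*(-3) = 56 - 24 = 32)
w(z) = -1 (w(z) = 3 - 4 = -1)
y(q) = 266 + 38*q (y(q) = (6 + 32)*(7 + q) = 38*(7 + q) = 266 + 38*q)
f(V, T) = -16 + T*V*(266 + 38*V) (f(V, T) = 3 + (((266 + 38*V)*V)*T - 19) = 3 + ((V*(266 + 38*V))*T - 19) = 3 + (T*V*(266 + 38*V) - 19) = 3 + (-19 + T*V*(266 + 38*V)) = -16 + T*V*(266 + 38*V))
45778 - f(-66, w(7)) = 45778 - (-16 + 38*(-1)*(-66)*(7 - 66)) = 45778 - (-16 + 38*(-1)*(-66)*(-59)) = 45778 - (-16 - 147972) = 45778 - 1*(-147988) = 45778 + 147988 = 193766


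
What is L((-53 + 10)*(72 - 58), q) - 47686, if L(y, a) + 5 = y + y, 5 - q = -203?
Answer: -48895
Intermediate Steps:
q = 208 (q = 5 - 1*(-203) = 5 + 203 = 208)
L(y, a) = -5 + 2*y (L(y, a) = -5 + (y + y) = -5 + 2*y)
L((-53 + 10)*(72 - 58), q) - 47686 = (-5 + 2*((-53 + 10)*(72 - 58))) - 47686 = (-5 + 2*(-43*14)) - 47686 = (-5 + 2*(-602)) - 47686 = (-5 - 1204) - 47686 = -1209 - 47686 = -48895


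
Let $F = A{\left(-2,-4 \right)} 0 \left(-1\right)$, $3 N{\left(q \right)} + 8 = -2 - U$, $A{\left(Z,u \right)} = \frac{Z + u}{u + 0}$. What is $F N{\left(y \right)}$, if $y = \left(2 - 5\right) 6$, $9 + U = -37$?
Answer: $0$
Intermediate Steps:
$A{\left(Z,u \right)} = \frac{Z + u}{u}$
$U = -46$ ($U = -9 - 37 = -46$)
$y = -18$ ($y = \left(-3\right) 6 = -18$)
$N{\left(q \right)} = 12$ ($N{\left(q \right)} = - \frac{8}{3} + \frac{-2 - -46}{3} = - \frac{8}{3} + \frac{-2 + 46}{3} = - \frac{8}{3} + \frac{1}{3} \cdot 44 = - \frac{8}{3} + \frac{44}{3} = 12$)
$F = 0$ ($F = \frac{-2 - 4}{-4} \cdot 0 \left(-1\right) = \left(- \frac{1}{4}\right) \left(-6\right) 0 \left(-1\right) = \frac{3}{2} \cdot 0 \left(-1\right) = 0 \left(-1\right) = 0$)
$F N{\left(y \right)} = 0 \cdot 12 = 0$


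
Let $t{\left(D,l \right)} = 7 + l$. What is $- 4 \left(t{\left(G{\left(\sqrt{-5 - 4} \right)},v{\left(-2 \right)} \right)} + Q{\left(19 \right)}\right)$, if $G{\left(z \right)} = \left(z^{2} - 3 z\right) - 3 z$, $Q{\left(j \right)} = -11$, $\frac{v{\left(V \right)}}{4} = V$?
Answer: $48$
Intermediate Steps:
$v{\left(V \right)} = 4 V$
$G{\left(z \right)} = z^{2} - 6 z$
$- 4 \left(t{\left(G{\left(\sqrt{-5 - 4} \right)},v{\left(-2 \right)} \right)} + Q{\left(19 \right)}\right) = - 4 \left(\left(7 + 4 \left(-2\right)\right) - 11\right) = - 4 \left(\left(7 - 8\right) - 11\right) = - 4 \left(-1 - 11\right) = \left(-4\right) \left(-12\right) = 48$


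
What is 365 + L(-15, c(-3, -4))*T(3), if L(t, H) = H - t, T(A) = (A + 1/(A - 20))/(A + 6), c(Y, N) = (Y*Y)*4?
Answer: 1145/3 ≈ 381.67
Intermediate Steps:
c(Y, N) = 4*Y**2 (c(Y, N) = Y**2*4 = 4*Y**2)
T(A) = (A + 1/(-20 + A))/(6 + A)
365 + L(-15, c(-3, -4))*T(3) = 365 + (4*(-3)**2 - 1*(-15))*((-1 - 1*3**2 + 20*3)/(120 - 1*3**2 + 14*3)) = 365 + (4*9 + 15)*((-1 - 1*9 + 60)/(120 - 1*9 + 42)) = 365 + (36 + 15)*((-1 - 9 + 60)/(120 - 9 + 42)) = 365 + 51*(50/153) = 365 + 50/3 = 1145/3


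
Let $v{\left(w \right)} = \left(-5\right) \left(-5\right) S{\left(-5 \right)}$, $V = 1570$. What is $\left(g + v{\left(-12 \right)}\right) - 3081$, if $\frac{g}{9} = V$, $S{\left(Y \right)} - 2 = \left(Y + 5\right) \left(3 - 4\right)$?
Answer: $11099$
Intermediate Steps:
$S{\left(Y \right)} = -3 - Y$ ($S{\left(Y \right)} = 2 + \left(Y + 5\right) \left(3 - 4\right) = 2 + \left(5 + Y\right) \left(-1\right) = 2 - \left(5 + Y\right) = -3 - Y$)
$g = 14130$ ($g = 9 \cdot 1570 = 14130$)
$v{\left(w \right)} = 50$ ($v{\left(w \right)} = \left(-5\right) \left(-5\right) \left(-3 - -5\right) = 25 \left(-3 + 5\right) = 25 \cdot 2 = 50$)
$\left(g + v{\left(-12 \right)}\right) - 3081 = \left(14130 + 50\right) - 3081 = 14180 - 3081 = 11099$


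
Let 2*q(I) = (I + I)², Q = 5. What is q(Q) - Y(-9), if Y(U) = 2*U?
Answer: 68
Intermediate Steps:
q(I) = 2*I² (q(I) = (I + I)²/2 = (2*I)²/2 = (4*I²)/2 = 2*I²)
q(Q) - Y(-9) = 2*5² - 2*(-9) = 2*25 - 1*(-18) = 50 + 18 = 68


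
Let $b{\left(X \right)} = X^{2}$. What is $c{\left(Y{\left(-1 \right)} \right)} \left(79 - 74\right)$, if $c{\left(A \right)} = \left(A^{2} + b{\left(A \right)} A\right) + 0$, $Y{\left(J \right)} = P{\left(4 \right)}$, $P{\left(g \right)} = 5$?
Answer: $750$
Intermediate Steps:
$Y{\left(J \right)} = 5$
$c{\left(A \right)} = A^{2} + A^{3}$ ($c{\left(A \right)} = \left(A^{2} + A^{2} A\right) + 0 = \left(A^{2} + A^{3}\right) + 0 = A^{2} + A^{3}$)
$c{\left(Y{\left(-1 \right)} \right)} \left(79 - 74\right) = 5^{2} \left(1 + 5\right) \left(79 - 74\right) = 25 \cdot 6 \cdot 5 = 150 \cdot 5 = 750$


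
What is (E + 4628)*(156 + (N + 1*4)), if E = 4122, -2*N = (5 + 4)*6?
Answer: 1163750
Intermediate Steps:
N = -27 (N = -(5 + 4)*6/2 = -9*6/2 = -½*54 = -27)
(E + 4628)*(156 + (N + 1*4)) = (4122 + 4628)*(156 + (-27 + 1*4)) = 8750*(156 + (-27 + 4)) = 8750*(156 - 23) = 8750*133 = 1163750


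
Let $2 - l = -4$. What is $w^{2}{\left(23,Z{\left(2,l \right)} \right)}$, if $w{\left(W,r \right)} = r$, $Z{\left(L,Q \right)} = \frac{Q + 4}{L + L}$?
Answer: $\frac{25}{4} \approx 6.25$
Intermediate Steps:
$l = 6$ ($l = 2 - -4 = 2 + 4 = 6$)
$Z{\left(L,Q \right)} = \frac{4 + Q}{2 L}$
$w^{2}{\left(23,Z{\left(2,l \right)} \right)} = \left(\frac{4 + 6}{2 \cdot 2}\right)^{2} = \left(\frac{1}{2} \cdot \frac{1}{2} \cdot 10\right)^{2} = \left(\frac{5}{2}\right)^{2} = \frac{25}{4}$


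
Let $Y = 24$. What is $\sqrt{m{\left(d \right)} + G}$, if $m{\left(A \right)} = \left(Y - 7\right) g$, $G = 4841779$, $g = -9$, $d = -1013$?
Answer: $\sqrt{4841626} \approx 2200.4$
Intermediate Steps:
$m{\left(A \right)} = -153$ ($m{\left(A \right)} = \left(24 - 7\right) \left(-9\right) = 17 \left(-9\right) = -153$)
$\sqrt{m{\left(d \right)} + G} = \sqrt{-153 + 4841779} = \sqrt{4841626}$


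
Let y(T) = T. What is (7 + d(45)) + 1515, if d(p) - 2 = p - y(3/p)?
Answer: 23534/15 ≈ 1568.9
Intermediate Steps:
d(p) = 2 + p - 3/p (d(p) = 2 + (p - 3/p) = 2 + p - 3/p)
(7 + d(45)) + 1515 = (7 + (2 + 45 - 3/45)) + 1515 = (7 + (2 + 45 - 3*1/45)) + 1515 = (7 + (2 + 45 - 1/15)) + 1515 = (7 + 704/15) + 1515 = 809/15 + 1515 = 23534/15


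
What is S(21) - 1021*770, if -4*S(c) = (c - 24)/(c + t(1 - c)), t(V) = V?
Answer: -3144677/4 ≈ -7.8617e+5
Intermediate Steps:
S(c) = 6 - c/4 (S(c) = -(c - 24)/(4*(c + (1 - c))) = -(-24 + c)/(4*1) = -(-24 + c)/4 = 6 - c/4)
S(21) - 1021*770 = (6 - 1/4*21) - 1021*770 = (6 - 21/4) - 786170 = 3/4 - 786170 = -3144677/4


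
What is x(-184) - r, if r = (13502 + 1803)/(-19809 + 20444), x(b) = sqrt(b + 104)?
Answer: -3061/127 + 4*I*sqrt(5) ≈ -24.102 + 8.9443*I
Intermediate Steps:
x(b) = sqrt(104 + b)
r = 3061/127 (r = 15305/635 = 15305*(1/635) = 3061/127 ≈ 24.102)
x(-184) - r = sqrt(104 - 184) - 1*3061/127 = sqrt(-80) - 3061/127 = 4*I*sqrt(5) - 3061/127 = -3061/127 + 4*I*sqrt(5)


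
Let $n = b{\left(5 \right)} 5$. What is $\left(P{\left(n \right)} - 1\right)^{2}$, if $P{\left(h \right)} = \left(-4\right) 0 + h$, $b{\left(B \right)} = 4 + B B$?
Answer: $20736$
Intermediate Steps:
$b{\left(B \right)} = 4 + B^{2}$
$n = 145$ ($n = \left(4 + 5^{2}\right) 5 = \left(4 + 25\right) 5 = 29 \cdot 5 = 145$)
$P{\left(h \right)} = h$ ($P{\left(h \right)} = 0 + h = h$)
$\left(P{\left(n \right)} - 1\right)^{2} = \left(145 - 1\right)^{2} = 144^{2} = 20736$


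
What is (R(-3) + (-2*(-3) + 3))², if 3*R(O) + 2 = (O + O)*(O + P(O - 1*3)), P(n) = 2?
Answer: 961/9 ≈ 106.78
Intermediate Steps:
R(O) = -⅔ + 2*O*(2 + O)/3 (R(O) = -⅔ + ((O + O)*(O + 2))/3 = -⅔ + ((2*O)*(2 + O))/3 = -⅔ + (2*O*(2 + O))/3 = -⅔ + 2*O*(2 + O)/3)
(R(-3) + (-2*(-3) + 3))² = ((-⅔ + (⅔)*(-3)² + (4/3)*(-3)) + (-2*(-3) + 3))² = ((-⅔ + (⅔)*9 - 4) + (6 + 3))² = ((-⅔ + 6 - 4) + 9)² = (4/3 + 9)² = (31/3)² = 961/9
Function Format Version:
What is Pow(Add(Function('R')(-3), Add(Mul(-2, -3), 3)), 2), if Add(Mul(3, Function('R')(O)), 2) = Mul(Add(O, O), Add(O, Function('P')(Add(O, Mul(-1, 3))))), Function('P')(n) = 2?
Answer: Rational(961, 9) ≈ 106.78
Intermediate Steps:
Function('R')(O) = Add(Rational(-2, 3), Mul(Rational(2, 3), O, Add(2, O))) (Function('R')(O) = Add(Rational(-2, 3), Mul(Rational(1, 3), Mul(Add(O, O), Add(O, 2)))) = Add(Rational(-2, 3), Mul(Rational(1, 3), Mul(Mul(2, O), Add(2, O)))) = Add(Rational(-2, 3), Mul(Rational(1, 3), Mul(2, O, Add(2, O)))) = Add(Rational(-2, 3), Mul(Rational(2, 3), O, Add(2, O))))
Pow(Add(Function('R')(-3), Add(Mul(-2, -3), 3)), 2) = Pow(Add(Add(Rational(-2, 3), Mul(Rational(2, 3), Pow(-3, 2)), Mul(Rational(4, 3), -3)), Add(Mul(-2, -3), 3)), 2) = Pow(Add(Add(Rational(-2, 3), Mul(Rational(2, 3), 9), -4), Add(6, 3)), 2) = Pow(Add(Add(Rational(-2, 3), 6, -4), 9), 2) = Pow(Add(Rational(4, 3), 9), 2) = Pow(Rational(31, 3), 2) = Rational(961, 9)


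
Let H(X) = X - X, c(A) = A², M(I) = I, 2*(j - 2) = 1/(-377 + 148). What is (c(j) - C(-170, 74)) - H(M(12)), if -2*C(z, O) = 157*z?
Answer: -2798463355/209764 ≈ -13341.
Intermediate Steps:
j = 915/458 (j = 2 + 1/(2*(-377 + 148)) = 2 + (½)/(-229) = 2 + (½)*(-1/229) = 2 - 1/458 = 915/458 ≈ 1.9978)
C(z, O) = -157*z/2
H(X) = 0
(c(j) - C(-170, 74)) - H(M(12)) = ((915/458)² - (-157)*(-170)/2) - 1*0 = (837225/209764 - 1*13345) + 0 = (837225/209764 - 13345) + 0 = -2798463355/209764 + 0 = -2798463355/209764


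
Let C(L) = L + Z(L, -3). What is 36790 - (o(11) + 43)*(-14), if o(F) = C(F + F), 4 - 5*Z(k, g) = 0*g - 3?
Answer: 188598/5 ≈ 37720.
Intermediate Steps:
Z(k, g) = 7/5 (Z(k, g) = 4/5 - (0*g - 3)/5 = 4/5 - (0 - 3)/5 = 4/5 - 1/5*(-3) = 4/5 + 3/5 = 7/5)
C(L) = 7/5 + L (C(L) = L + 7/5 = 7/5 + L)
o(F) = 7/5 + 2*F (o(F) = 7/5 + (F + F) = 7/5 + 2*F)
36790 - (o(11) + 43)*(-14) = 36790 - ((7/5 + 2*11) + 43)*(-14) = 36790 - ((7/5 + 22) + 43)*(-14) = 36790 - (117/5 + 43)*(-14) = 36790 - 332*(-14)/5 = 36790 - 1*(-4648/5) = 36790 + 4648/5 = 188598/5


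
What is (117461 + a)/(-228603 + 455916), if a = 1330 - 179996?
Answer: -61205/227313 ≈ -0.26925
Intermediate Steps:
a = -178666
(117461 + a)/(-228603 + 455916) = (117461 - 178666)/(-228603 + 455916) = -61205/227313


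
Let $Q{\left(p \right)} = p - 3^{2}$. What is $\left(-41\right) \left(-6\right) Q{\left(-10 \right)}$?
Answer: $-4674$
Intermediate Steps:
$Q{\left(p \right)} = -9 + p$ ($Q{\left(p \right)} = p - 9 = -9 + p$)
$\left(-41\right) \left(-6\right) Q{\left(-10 \right)} = \left(-41\right) \left(-6\right) \left(-9 - 10\right) = 246 \left(-19\right) = -4674$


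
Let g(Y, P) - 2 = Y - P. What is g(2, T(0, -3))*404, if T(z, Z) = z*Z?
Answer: 1616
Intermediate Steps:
T(z, Z) = Z*z
g(Y, P) = 2 + Y - P (g(Y, P) = 2 + (Y - P) = 2 + Y - P)
g(2, T(0, -3))*404 = (2 + 2 - (-3)*0)*404 = (2 + 2 - 1*0)*404 = (2 + 2 + 0)*404 = 4*404 = 1616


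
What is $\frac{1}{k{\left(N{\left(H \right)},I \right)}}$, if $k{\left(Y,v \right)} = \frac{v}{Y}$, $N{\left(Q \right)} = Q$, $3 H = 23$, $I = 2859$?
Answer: $\frac{23}{8577} \approx 0.0026816$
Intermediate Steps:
$H = \frac{23}{3}$ ($H = \frac{1}{3} \cdot 23 = \frac{23}{3} \approx 7.6667$)
$\frac{1}{k{\left(N{\left(H \right)},I \right)}} = \frac{1}{2859 \frac{1}{\frac{23}{3}}} = \frac{1}{2859 \cdot \frac{3}{23}} = \frac{1}{\frac{8577}{23}} = \frac{23}{8577}$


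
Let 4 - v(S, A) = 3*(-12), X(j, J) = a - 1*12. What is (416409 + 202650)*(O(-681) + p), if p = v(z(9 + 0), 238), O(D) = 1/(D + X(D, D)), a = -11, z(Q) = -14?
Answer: 17432082381/704 ≈ 2.4761e+7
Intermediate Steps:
X(j, J) = -23 (X(j, J) = -11 - 1*12 = -11 - 12 = -23)
v(S, A) = 40 (v(S, A) = 4 - 3*(-12) = 4 - 1*(-36) = 4 + 36 = 40)
O(D) = 1/(-23 + D) (O(D) = 1/(D - 23) = 1/(-23 + D))
p = 40
(416409 + 202650)*(O(-681) + p) = (416409 + 202650)*(1/(-23 - 681) + 40) = 619059*(1/(-704) + 40) = 619059*(-1/704 + 40) = 619059*(28159/704) = 17432082381/704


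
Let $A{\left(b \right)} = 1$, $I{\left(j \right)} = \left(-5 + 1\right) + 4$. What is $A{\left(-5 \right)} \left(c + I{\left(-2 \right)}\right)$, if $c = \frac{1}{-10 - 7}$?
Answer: $- \frac{1}{17} \approx -0.058824$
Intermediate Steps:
$c = - \frac{1}{17}$ ($c = \frac{1}{-17} = - \frac{1}{17} \approx -0.058824$)
$I{\left(j \right)} = 0$ ($I{\left(j \right)} = -4 + 4 = 0$)
$A{\left(-5 \right)} \left(c + I{\left(-2 \right)}\right) = 1 \left(- \frac{1}{17} + 0\right) = 1 \left(- \frac{1}{17}\right) = - \frac{1}{17}$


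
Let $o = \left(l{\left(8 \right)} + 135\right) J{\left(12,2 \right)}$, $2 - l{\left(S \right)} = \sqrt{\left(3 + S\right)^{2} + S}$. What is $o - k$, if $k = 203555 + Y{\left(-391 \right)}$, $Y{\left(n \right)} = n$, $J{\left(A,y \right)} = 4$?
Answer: $-202616 - 4 \sqrt{129} \approx -2.0266 \cdot 10^{5}$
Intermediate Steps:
$l{\left(S \right)} = 2 - \sqrt{S + \left(3 + S\right)^{2}}$ ($l{\left(S \right)} = 2 - \sqrt{\left(3 + S\right)^{2} + S} = 2 - \sqrt{S + \left(3 + S\right)^{2}}$)
$k = 203164$ ($k = 203555 - 391 = 203164$)
$o = 548 - 4 \sqrt{129}$ ($o = \left(\left(2 - \sqrt{8 + \left(3 + 8\right)^{2}}\right) + 135\right) 4 = \left(\left(2 - \sqrt{8 + 11^{2}}\right) + 135\right) 4 = \left(\left(2 - \sqrt{8 + 121}\right) + 135\right) 4 = \left(\left(2 - \sqrt{129}\right) + 135\right) 4 = \left(137 - \sqrt{129}\right) 4 = 548 - 4 \sqrt{129} \approx 502.57$)
$o - k = \left(548 - 4 \sqrt{129}\right) - 203164 = -202616 - 4 \sqrt{129}$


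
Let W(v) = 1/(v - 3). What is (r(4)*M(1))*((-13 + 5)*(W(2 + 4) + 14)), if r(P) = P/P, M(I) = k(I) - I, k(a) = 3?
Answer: -688/3 ≈ -229.33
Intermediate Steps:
W(v) = 1/(-3 + v)
M(I) = 3 - I
r(P) = 1
(r(4)*M(1))*((-13 + 5)*(W(2 + 4) + 14)) = (1*(3 - 1*1))*((-13 + 5)*(1/(-3 + (2 + 4)) + 14)) = (1*(3 - 1))*(-8*(1/(-3 + 6) + 14)) = (1*2)*(-8*(1/3 + 14)) = 2*(-8*(⅓ + 14)) = 2*(-8*43/3) = 2*(-344/3) = -688/3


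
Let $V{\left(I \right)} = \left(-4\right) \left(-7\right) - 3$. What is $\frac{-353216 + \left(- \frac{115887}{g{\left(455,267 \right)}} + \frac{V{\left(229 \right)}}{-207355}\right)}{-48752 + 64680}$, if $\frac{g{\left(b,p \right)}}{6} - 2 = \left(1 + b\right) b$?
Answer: $- \frac{6078485873551583}{274104506716832} \approx -22.176$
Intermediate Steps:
$g{\left(b,p \right)} = 12 + 6 b \left(1 + b\right)$ ($g{\left(b,p \right)} = 12 + 6 \left(1 + b\right) b = 12 + 6 b \left(1 + b\right)$)
$V{\left(I \right)} = 25$ ($V{\left(I \right)} = 28 - 3 = 25$)
$\frac{-353216 + \left(- \frac{115887}{g{\left(455,267 \right)}} + \frac{V{\left(229 \right)}}{-207355}\right)}{-48752 + 64680} = \frac{-353216 + \left(- \frac{115887}{12 + 6 \cdot 455 + 6 \cdot 455^{2}} + \frac{25}{-207355}\right)}{-48752 + 64680} = \frac{-353216 + \left(- \frac{115887}{12 + 2730 + 6 \cdot 207025} + 25 \left(- \frac{1}{207355}\right)\right)}{15928} = \left(-353216 - \left(\frac{5}{41471} + \frac{115887}{12 + 2730 + 1242150}\right)\right) \frac{1}{15928} = \left(-353216 - \left(\frac{5}{41471} + \frac{115887}{1244892}\right)\right) \frac{1}{15928} = \left(-353216 - \frac{1604058079}{17208972044}\right) \frac{1}{15928} = \left(- \frac{6078485873551583}{17208972044}\right) \frac{1}{15928} = - \frac{6078485873551583}{274104506716832}$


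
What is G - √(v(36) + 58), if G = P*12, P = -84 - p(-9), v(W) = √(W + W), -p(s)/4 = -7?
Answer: -1344 - √(58 + 6*√2) ≈ -1352.2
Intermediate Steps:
p(s) = 28 (p(s) = -4*(-7) = 28)
v(W) = √2*√W (v(W) = √(2*W) = √2*√W)
P = -112 (P = -84 - 1*28 = -84 - 28 = -112)
G = -1344 (G = -112*12 = -1344)
G - √(v(36) + 58) = -1344 - √(√2*√36 + 58) = -1344 - √(√2*6 + 58) = -1344 - √(6*√2 + 58) = -1344 - √(58 + 6*√2)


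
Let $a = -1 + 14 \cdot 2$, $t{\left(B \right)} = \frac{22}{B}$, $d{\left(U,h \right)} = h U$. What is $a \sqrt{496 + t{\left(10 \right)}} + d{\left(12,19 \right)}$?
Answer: $228 + \frac{27 \sqrt{12455}}{5} \approx 830.65$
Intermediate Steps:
$d{\left(U,h \right)} = U h$
$a = 27$ ($a = -1 + 28 = 27$)
$a \sqrt{496 + t{\left(10 \right)}} + d{\left(12,19 \right)} = 27 \sqrt{496 + \frac{22}{10}} + 12 \cdot 19 = 27 \sqrt{496 + 22 \cdot \frac{1}{10}} + 228 = 27 \sqrt{496 + \frac{11}{5}} + 228 = 27 \sqrt{\frac{2491}{5}} + 228 = 27 \frac{\sqrt{12455}}{5} + 228 = \frac{27 \sqrt{12455}}{5} + 228 = 228 + \frac{27 \sqrt{12455}}{5}$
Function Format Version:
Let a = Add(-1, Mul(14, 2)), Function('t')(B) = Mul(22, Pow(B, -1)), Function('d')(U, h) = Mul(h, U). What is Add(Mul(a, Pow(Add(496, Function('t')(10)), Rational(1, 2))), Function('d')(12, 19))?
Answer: Add(228, Mul(Rational(27, 5), Pow(12455, Rational(1, 2)))) ≈ 830.65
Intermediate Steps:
Function('d')(U, h) = Mul(U, h)
a = 27 (a = Add(-1, 28) = 27)
Add(Mul(a, Pow(Add(496, Function('t')(10)), Rational(1, 2))), Function('d')(12, 19)) = Add(Mul(27, Pow(Add(496, Mul(22, Pow(10, -1))), Rational(1, 2))), Mul(12, 19)) = Add(Mul(27, Pow(Add(496, Mul(22, Rational(1, 10))), Rational(1, 2))), 228) = Add(Mul(27, Pow(Add(496, Rational(11, 5)), Rational(1, 2))), 228) = Add(Mul(27, Pow(Rational(2491, 5), Rational(1, 2))), 228) = Add(Mul(27, Mul(Rational(1, 5), Pow(12455, Rational(1, 2)))), 228) = Add(Mul(Rational(27, 5), Pow(12455, Rational(1, 2))), 228) = Add(228, Mul(Rational(27, 5), Pow(12455, Rational(1, 2))))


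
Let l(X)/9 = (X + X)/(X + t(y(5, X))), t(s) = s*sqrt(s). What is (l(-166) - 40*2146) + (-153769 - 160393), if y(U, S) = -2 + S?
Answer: 48*(-1400007*sqrt(42) + 691639*I)/(-83*I + 168*sqrt(42)) ≈ -4.0e+5 - 1.3643*I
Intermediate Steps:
t(s) = s**(3/2)
l(X) = 18*X/(X + (-2 + X)**(3/2)) (l(X) = 9*((X + X)/(X + (-2 + X)**(3/2))) = 9*((2*X)/(X + (-2 + X)**(3/2))) = 9*(2*X/(X + (-2 + X)**(3/2))) = 18*X/(X + (-2 + X)**(3/2)))
(l(-166) - 40*2146) + (-153769 - 160393) = (18*(-166)/(-166 + (-2 - 166)**(3/2)) - 40*2146) + (-153769 - 160393) = (18*(-166)/(-166 + (-168)**(3/2)) - 85840) - 314162 = (18*(-166)/(-166 - 336*I*sqrt(42)) - 85840) - 314162 = (-2988/(-166 - 336*I*sqrt(42)) - 85840) - 314162 = (-85840 - 2988/(-166 - 336*I*sqrt(42))) - 314162 = -400002 - 2988/(-166 - 336*I*sqrt(42))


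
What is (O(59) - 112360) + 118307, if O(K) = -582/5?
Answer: 29153/5 ≈ 5830.6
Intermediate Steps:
O(K) = -582/5 (O(K) = -582*⅕ = -582/5)
(O(59) - 112360) + 118307 = (-582/5 - 112360) + 118307 = -562382/5 + 118307 = 29153/5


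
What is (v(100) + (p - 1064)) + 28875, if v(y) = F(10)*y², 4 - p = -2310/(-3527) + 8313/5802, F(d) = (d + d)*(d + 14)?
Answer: 32931564337813/6821218 ≈ 4.8278e+6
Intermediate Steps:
F(d) = 2*d*(14 + d) (F(d) = (2*d)*(14 + d) = 2*d*(14 + d))
p = 13044015/6821218 (p = 4 - (-2310/(-3527) + 8313/5802) = 4 - (-2310*(-1/3527) + 8313*(1/5802)) = 4 - (2310/3527 + 2771/1934) = 4 - 1*14240857/6821218 = 4 - 14240857/6821218 = 13044015/6821218 ≈ 1.9123)
v(y) = 480*y² (v(y) = (2*10*(14 + 10))*y² = (2*10*24)*y² = 480*y²)
(v(100) + (p - 1064)) + 28875 = (480*100² + (13044015/6821218 - 1064)) + 28875 = (480*10000 - 7244731937/6821218) + 28875 = (4800000 - 7244731937/6821218) + 28875 = 32734601668063/6821218 + 28875 = 32931564337813/6821218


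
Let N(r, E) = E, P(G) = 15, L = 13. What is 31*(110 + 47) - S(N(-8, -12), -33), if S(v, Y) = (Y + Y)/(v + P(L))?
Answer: 4889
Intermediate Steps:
S(v, Y) = 2*Y/(15 + v) (S(v, Y) = (Y + Y)/(v + 15) = (2*Y)/(15 + v) = 2*Y/(15 + v))
31*(110 + 47) - S(N(-8, -12), -33) = 31*(110 + 47) - 2*(-33)/(15 - 12) = 31*157 - 2*(-33)/3 = 4867 - 2*(-33)/3 = 4867 - 1*(-22) = 4867 + 22 = 4889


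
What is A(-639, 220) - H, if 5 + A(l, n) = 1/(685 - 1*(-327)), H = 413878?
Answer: -418849595/1012 ≈ -4.1388e+5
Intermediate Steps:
A(l, n) = -5059/1012 (A(l, n) = -5 + 1/(685 - 1*(-327)) = -5 + 1/(685 + 327) = -5 + 1/1012 = -5059/1012)
A(-639, 220) - H = -5059/1012 - 1*413878 = -5059/1012 - 413878 = -418849595/1012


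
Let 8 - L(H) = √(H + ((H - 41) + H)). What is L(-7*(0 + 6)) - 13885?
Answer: -13877 - I*√167 ≈ -13877.0 - 12.923*I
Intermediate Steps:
L(H) = 8 - √(-41 + 3*H) (L(H) = 8 - √(H + ((H - 41) + H)) = 8 - √(H + ((-41 + H) + H)) = 8 - √(H + (-41 + 2*H)) = 8 - √(-41 + 3*H))
L(-7*(0 + 6)) - 13885 = (8 - √(-41 + 3*(-7*(0 + 6)))) - 13885 = (8 - √(-41 + 3*(-7*6))) - 13885 = (8 - √(-41 + 3*(-42))) - 13885 = (8 - √(-41 - 126)) - 13885 = (8 - √(-167)) - 13885 = (8 - I*√167) - 13885 = -13877 - I*√167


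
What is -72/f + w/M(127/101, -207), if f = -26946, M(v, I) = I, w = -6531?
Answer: 1086415/34431 ≈ 31.553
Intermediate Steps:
-72/f + w/M(127/101, -207) = -72/(-26946) - 6531/(-207) = -72*(-1/26946) - 6531*(-1/207) = 4/1497 + 2177/69 = 1086415/34431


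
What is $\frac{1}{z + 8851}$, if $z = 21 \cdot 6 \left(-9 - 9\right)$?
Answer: $\frac{1}{6583} \approx 0.00015191$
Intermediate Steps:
$z = -2268$ ($z = 126 \left(-18\right) = -2268$)
$\frac{1}{z + 8851} = \frac{1}{-2268 + 8851} = \frac{1}{6583}$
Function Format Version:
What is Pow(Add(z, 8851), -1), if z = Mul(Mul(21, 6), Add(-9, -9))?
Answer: Rational(1, 6583) ≈ 0.00015191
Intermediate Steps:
z = -2268 (z = Mul(126, -18) = -2268)
Pow(Add(z, 8851), -1) = Pow(Add(-2268, 8851), -1) = Pow(6583, -1) = Rational(1, 6583)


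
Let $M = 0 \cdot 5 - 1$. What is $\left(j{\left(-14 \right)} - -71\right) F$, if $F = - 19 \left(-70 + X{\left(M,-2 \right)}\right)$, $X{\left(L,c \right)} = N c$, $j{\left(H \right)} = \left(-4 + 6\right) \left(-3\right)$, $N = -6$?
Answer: $71630$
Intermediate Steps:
$M = -1$ ($M = 0 - 1 = -1$)
$j{\left(H \right)} = -6$ ($j{\left(H \right)} = 2 \left(-3\right) = -6$)
$X{\left(L,c \right)} = - 6 c$
$F = 1102$ ($F = - 19 \left(-70 - -12\right) = - 19 \left(-70 + 12\right) = \left(-19\right) \left(-58\right) = 1102$)
$\left(j{\left(-14 \right)} - -71\right) F = \left(-6 - -71\right) 1102 = \left(-6 + 71\right) 1102 = 65 \cdot 1102 = 71630$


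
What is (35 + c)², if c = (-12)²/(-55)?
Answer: 3171961/3025 ≈ 1048.6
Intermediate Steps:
c = -144/55 (c = 144*(-1/55) = -144/55 ≈ -2.6182)
(35 + c)² = (35 - 144/55)² = (1781/55)² = 3171961/3025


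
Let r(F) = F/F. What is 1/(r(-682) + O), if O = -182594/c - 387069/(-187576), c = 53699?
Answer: -10072643624/3392390289 ≈ -2.9692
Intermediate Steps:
r(F) = 1
O = -13465033913/10072643624 (O = -182594/53699 - 387069/(-187576) = -182594*1/53699 - 387069*(-1/187576) = -182594/53699 + 387069/187576 = -13465033913/10072643624 ≈ -1.3368)
1/(r(-682) + O) = 1/(1 - 13465033913/10072643624) = 1/(-3392390289/10072643624) = -10072643624/3392390289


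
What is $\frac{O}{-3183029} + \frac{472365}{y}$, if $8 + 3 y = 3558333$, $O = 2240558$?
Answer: $- \frac{692395812919}{2265250333285} \approx -0.30566$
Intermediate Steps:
$y = \frac{3558325}{3}$ ($y = - \frac{8}{3} + \frac{1}{3} \cdot 3558333 = - \frac{8}{3} + 1186111 = \frac{3558325}{3} \approx 1.1861 \cdot 10^{6}$)
$\frac{O}{-3183029} + \frac{472365}{y} = \frac{2240558}{-3183029} + \frac{472365}{\frac{3558325}{3}} = 2240558 \left(- \frac{1}{3183029}\right) + 472365 \cdot \frac{3}{3558325} = - \frac{2240558}{3183029} + \frac{283419}{711665} = - \frac{692395812919}{2265250333285}$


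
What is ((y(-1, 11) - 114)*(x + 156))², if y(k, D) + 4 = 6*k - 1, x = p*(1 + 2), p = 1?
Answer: 395015625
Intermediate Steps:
x = 3 (x = 1*(1 + 2) = 1*3 = 3)
y(k, D) = -5 + 6*k (y(k, D) = -4 + (6*k - 1) = -4 + (-1 + 6*k) = -5 + 6*k)
((y(-1, 11) - 114)*(x + 156))² = (((-5 + 6*(-1)) - 114)*(3 + 156))² = (((-5 - 6) - 114)*159)² = ((-11 - 114)*159)² = (-125*159)² = (-19875)² = 395015625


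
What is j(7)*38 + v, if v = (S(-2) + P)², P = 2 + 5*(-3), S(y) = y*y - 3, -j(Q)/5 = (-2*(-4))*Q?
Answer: -10496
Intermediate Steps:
j(Q) = -40*Q (j(Q) = -5*(-2*(-4))*Q = -40*Q)
S(y) = -3 + y² (S(y) = y² - 3 = -3 + y²)
P = -13 (P = 2 - 15 = -13)
v = 144 (v = ((-3 + (-2)²) - 13)² = ((-3 + 4) - 13)² = (1 - 13)² = (-12)² = 144)
j(7)*38 + v = -40*7*38 + 144 = -280*38 + 144 = -10640 + 144 = -10496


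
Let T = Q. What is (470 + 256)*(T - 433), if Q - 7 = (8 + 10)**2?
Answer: -74052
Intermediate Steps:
Q = 331 (Q = 7 + (8 + 10)**2 = 7 + 18**2 = 7 + 324 = 331)
T = 331
(470 + 256)*(T - 433) = (470 + 256)*(331 - 433) = 726*(-102) = -74052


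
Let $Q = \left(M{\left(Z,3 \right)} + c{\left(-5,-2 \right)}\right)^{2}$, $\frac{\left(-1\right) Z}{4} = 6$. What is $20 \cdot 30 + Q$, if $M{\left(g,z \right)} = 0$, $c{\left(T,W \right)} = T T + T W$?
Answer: $1825$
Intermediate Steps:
$Z = -24$ ($Z = \left(-4\right) 6 = -24$)
$c{\left(T,W \right)} = T^{2} + T W$
$Q = 1225$ ($Q = \left(0 - 5 \left(-5 - 2\right)\right)^{2} = \left(0 - -35\right)^{2} = \left(0 + 35\right)^{2} = 35^{2} = 1225$)
$20 \cdot 30 + Q = 20 \cdot 30 + 1225 = 600 + 1225 = 1825$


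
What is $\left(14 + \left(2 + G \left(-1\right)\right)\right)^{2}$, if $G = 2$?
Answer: $196$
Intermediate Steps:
$\left(14 + \left(2 + G \left(-1\right)\right)\right)^{2} = \left(14 + \left(2 + 2 \left(-1\right)\right)\right)^{2} = \left(14 + \left(2 - 2\right)\right)^{2} = \left(14 + 0\right)^{2} = 14^{2} = 196$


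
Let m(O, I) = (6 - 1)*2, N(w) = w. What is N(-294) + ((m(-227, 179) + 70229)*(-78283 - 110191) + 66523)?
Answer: -13238159057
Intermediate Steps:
m(O, I) = 10 (m(O, I) = 5*2 = 10)
N(-294) + ((m(-227, 179) + 70229)*(-78283 - 110191) + 66523) = -294 + ((10 + 70229)*(-78283 - 110191) + 66523) = -294 + (70239*(-188474) + 66523) = -294 + (-13238225286 + 66523) = -294 - 13238158763 = -13238159057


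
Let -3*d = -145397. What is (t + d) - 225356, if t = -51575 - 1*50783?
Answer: -837745/3 ≈ -2.7925e+5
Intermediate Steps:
d = 145397/3 (d = -⅓*(-145397) = 145397/3 ≈ 48466.)
t = -102358 (t = -51575 - 50783 = -102358)
(t + d) - 225356 = (-102358 + 145397/3) - 225356 = -161677/3 - 225356 = -837745/3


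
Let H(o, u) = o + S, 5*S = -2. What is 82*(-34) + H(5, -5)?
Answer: -13917/5 ≈ -2783.4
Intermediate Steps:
S = -⅖ (S = (⅕)*(-2) = -⅖ ≈ -0.40000)
H(o, u) = -⅖ + o (H(o, u) = o - ⅖ = -⅖ + o)
82*(-34) + H(5, -5) = 82*(-34) + (-⅖ + 5) = -2788 + 23/5 = -13917/5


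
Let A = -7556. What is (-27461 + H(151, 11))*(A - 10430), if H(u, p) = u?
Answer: 491197660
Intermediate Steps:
(-27461 + H(151, 11))*(A - 10430) = (-27461 + 151)*(-7556 - 10430) = -27310*(-17986) = 491197660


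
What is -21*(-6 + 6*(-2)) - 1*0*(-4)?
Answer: 378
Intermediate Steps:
-21*(-6 + 6*(-2)) - 1*0*(-4) = -21*(-6 - 12) + 0*(-4) = -21*(-18) + 0 = 378 + 0 = 378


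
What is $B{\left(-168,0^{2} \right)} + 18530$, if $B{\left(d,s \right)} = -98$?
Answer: $18432$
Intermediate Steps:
$B{\left(-168,0^{2} \right)} + 18530 = -98 + 18530 = 18432$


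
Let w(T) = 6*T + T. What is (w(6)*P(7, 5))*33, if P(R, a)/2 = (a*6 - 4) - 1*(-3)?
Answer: 80388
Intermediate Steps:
w(T) = 7*T
P(R, a) = -2 + 12*a (P(R, a) = 2*((a*6 - 4) - 1*(-3)) = 2*((6*a - 4) + 3) = 2*((-4 + 6*a) + 3) = 2*(-1 + 6*a) = -2 + 12*a)
(w(6)*P(7, 5))*33 = ((7*6)*(-2 + 12*5))*33 = (42*(-2 + 60))*33 = (42*58)*33 = 2436*33 = 80388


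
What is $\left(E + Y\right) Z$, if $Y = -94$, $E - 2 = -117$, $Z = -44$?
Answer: $9196$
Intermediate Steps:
$E = -115$ ($E = 2 - 117 = -115$)
$\left(E + Y\right) Z = \left(-115 - 94\right) \left(-44\right) = \left(-209\right) \left(-44\right) = 9196$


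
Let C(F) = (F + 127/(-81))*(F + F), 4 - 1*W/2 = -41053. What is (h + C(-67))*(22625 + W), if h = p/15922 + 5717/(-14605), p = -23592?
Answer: 3020497491593928539/3139300935 ≈ 9.6216e+8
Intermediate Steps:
W = 82114 (W = 8 - 2*(-41053) = 8 + 82106 = 82114)
C(F) = 2*F*(-127/81 + F) (C(F) = (F + 127*(-1/81))*(2*F) = (F - 127/81)*(2*F) = (-127/81 + F)*(2*F) = 2*F*(-127/81 + F))
h = -217793617/116270405 (h = -23592/15922 + 5717/(-14605) = -23592*1/15922 + 5717*(-1/14605) = -11796/7961 - 5717/14605 = -217793617/116270405 ≈ -1.8732)
(h + C(-67))*(22625 + W) = (-217793617/116270405 + (2/81)*(-67)*(-127 + 81*(-67)))*(22625 + 82114) = (-217793617/116270405 + (2/81)*(-67)*(-127 - 5427))*104739 = (-217793617/116270405 + (2/81)*(-67)*(-5554))*104739 = (-217793617/116270405 + 744236/81)*104739 = (86514979852603/9417902805)*104739 = 3020497491593928539/3139300935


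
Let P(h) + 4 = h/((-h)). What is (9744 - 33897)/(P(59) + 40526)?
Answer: -8051/13507 ≈ -0.59606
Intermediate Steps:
P(h) = -5 (P(h) = -4 + h/((-h)) = -4 + h*(-1/h) = -4 - 1 = -5)
(9744 - 33897)/(P(59) + 40526) = (9744 - 33897)/(-5 + 40526) = -24153/40521 = -24153*1/40521 = -8051/13507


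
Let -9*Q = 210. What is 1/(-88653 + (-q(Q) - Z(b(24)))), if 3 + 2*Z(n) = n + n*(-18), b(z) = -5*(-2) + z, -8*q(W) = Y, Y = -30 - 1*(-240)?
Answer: -4/353345 ≈ -1.1320e-5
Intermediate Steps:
Q = -70/3 (Q = -⅑*210 = -70/3 ≈ -23.333)
Y = 210 (Y = -30 + 240 = 210)
q(W) = -105/4 (q(W) = -⅛*210 = -105/4)
b(z) = 10 + z
Z(n) = -3/2 - 17*n/2 (Z(n) = -3/2 + (n + n*(-18))/2 = -3/2 + (n - 18*n)/2 = -3/2 + (-17*n)/2 = -3/2 - 17*n/2)
1/(-88653 + (-q(Q) - Z(b(24)))) = 1/(-88653 + (-1*(-105/4) - (-3/2 - 17*(10 + 24)/2))) = 1/(-88653 + (105/4 - (-3/2 - 17/2*34))) = 1/(-88653 + (105/4 - (-3/2 - 289))) = 1/(-88653 + (105/4 - 1*(-581/2))) = 1/(-88653 + (105/4 + 581/2)) = 1/(-88653 + 1267/4) = 1/(-353345/4) = -4/353345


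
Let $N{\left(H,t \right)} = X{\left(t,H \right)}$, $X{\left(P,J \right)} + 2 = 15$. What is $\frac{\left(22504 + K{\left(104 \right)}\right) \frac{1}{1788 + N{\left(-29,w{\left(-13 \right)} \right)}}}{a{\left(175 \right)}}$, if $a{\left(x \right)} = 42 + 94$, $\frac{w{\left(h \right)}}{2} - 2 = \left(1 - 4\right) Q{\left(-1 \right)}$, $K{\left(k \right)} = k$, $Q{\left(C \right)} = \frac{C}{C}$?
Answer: $\frac{2826}{30617} \approx 0.092302$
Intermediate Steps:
$X{\left(P,J \right)} = 13$ ($X{\left(P,J \right)} = -2 + 15 = 13$)
$Q{\left(C \right)} = 1$
$w{\left(h \right)} = -2$ ($w{\left(h \right)} = 4 + 2 \left(1 - 4\right) 1 = 4 + 2 \left(\left(-3\right) 1\right) = 4 + 2 \left(-3\right) = 4 - 6 = -2$)
$N{\left(H,t \right)} = 13$
$a{\left(x \right)} = 136$
$\frac{\left(22504 + K{\left(104 \right)}\right) \frac{1}{1788 + N{\left(-29,w{\left(-13 \right)} \right)}}}{a{\left(175 \right)}} = \frac{\left(22504 + 104\right) \frac{1}{1788 + 13}}{136} = \frac{22608}{1801} \cdot \frac{1}{136} = \frac{2826}{30617}$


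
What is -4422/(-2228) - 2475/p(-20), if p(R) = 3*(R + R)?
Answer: 100749/4456 ≈ 22.610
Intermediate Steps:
p(R) = 6*R (p(R) = 3*(2*R) = 6*R)
-4422/(-2228) - 2475/p(-20) = -4422/(-2228) - 2475/(6*(-20)) = -4422*(-1/2228) - 2475/(-120) = 2211/1114 - 2475*(-1/120) = 2211/1114 + 165/8 = 100749/4456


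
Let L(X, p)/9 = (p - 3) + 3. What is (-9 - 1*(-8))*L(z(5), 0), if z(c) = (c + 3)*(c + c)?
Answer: 0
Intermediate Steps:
z(c) = 2*c*(3 + c) (z(c) = (3 + c)*(2*c) = 2*c*(3 + c))
L(X, p) = 9*p (L(X, p) = 9*((p - 3) + 3) = 9*((-3 + p) + 3) = 9*p)
(-9 - 1*(-8))*L(z(5), 0) = (-9 - 1*(-8))*(9*0) = (-9 + 8)*0 = -1*0 = 0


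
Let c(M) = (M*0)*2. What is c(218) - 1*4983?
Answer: -4983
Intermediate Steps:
c(M) = 0 (c(M) = 0*2 = 0)
c(218) - 1*4983 = 0 - 1*4983 = 0 - 4983 = -4983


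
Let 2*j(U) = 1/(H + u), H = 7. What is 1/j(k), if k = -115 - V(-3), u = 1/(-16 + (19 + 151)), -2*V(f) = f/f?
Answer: 1079/77 ≈ 14.013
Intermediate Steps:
V(f) = -½ (V(f) = -f/(2*f) = -½*1 = -½)
u = 1/154 (u = 1/(-16 + 170) = 1/154 ≈ 0.0064935)
k = -229/2 (k = -115 - 1*(-½) = -115 + ½ = -229/2 ≈ -114.50)
j(U) = 77/1079 (j(U) = 1/(2*(7 + 1/154)) = 1/(2*(1079/154)) = (½)*(154/1079) = 77/1079)
1/j(k) = 1/(77/1079) = 1079/77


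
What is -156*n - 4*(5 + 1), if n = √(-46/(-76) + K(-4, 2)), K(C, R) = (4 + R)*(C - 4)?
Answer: -24 - 78*I*√68438/19 ≈ -24.0 - 1074.0*I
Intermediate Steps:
K(C, R) = (-4 + C)*(4 + R) (K(C, R) = (4 + R)*(-4 + C) = (-4 + C)*(4 + R))
n = I*√68438/38 (n = √(-46/(-76) + (-16 - 4*2 + 4*(-4) - 4*2)) = √(-46*(-1/76) + (-16 - 8 - 16 - 8)) = √(23/38 - 48) = √(-1801/38) = I*√68438/38 ≈ 6.8844*I)
-156*n - 4*(5 + 1) = -78*I*√68438/19 - 4*(5 + 1) = -78*I*√68438/19 - 4*6 = -78*I*√68438/19 - 24 = -24 - 78*I*√68438/19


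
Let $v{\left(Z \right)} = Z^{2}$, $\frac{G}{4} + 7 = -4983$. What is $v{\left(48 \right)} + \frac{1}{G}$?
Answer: $\frac{45987839}{19960} \approx 2304.0$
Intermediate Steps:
$G = -19960$ ($G = -28 + 4 \left(-4983\right) = -28 - 19932 = -19960$)
$v{\left(48 \right)} + \frac{1}{G} = 48^{2} + \frac{1}{-19960} = 2304 - \frac{1}{19960} = \frac{45987839}{19960}$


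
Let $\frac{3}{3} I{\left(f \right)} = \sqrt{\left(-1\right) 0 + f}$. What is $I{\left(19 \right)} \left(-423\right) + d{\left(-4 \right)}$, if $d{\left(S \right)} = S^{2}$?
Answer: $16 - 423 \sqrt{19} \approx -1827.8$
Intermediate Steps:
$I{\left(f \right)} = \sqrt{f}$ ($I{\left(f \right)} = \sqrt{\left(-1\right) 0 + f} = \sqrt{0 + f} = \sqrt{f}$)
$I{\left(19 \right)} \left(-423\right) + d{\left(-4 \right)} = \sqrt{19} \left(-423\right) + \left(-4\right)^{2} = - 423 \sqrt{19} + 16 = 16 - 423 \sqrt{19}$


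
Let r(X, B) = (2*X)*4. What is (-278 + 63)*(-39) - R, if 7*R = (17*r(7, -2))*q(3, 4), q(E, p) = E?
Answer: 7977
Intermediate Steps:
r(X, B) = 8*X
R = 408 (R = ((17*(8*7))*3)/7 = ((17*56)*3)/7 = (952*3)/7 = (⅐)*2856 = 408)
(-278 + 63)*(-39) - R = (-278 + 63)*(-39) - 1*408 = -215*(-39) - 408 = 8385 - 408 = 7977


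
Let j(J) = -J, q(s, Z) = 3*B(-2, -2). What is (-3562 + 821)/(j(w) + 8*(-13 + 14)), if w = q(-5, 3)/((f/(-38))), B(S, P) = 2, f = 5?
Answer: -13705/268 ≈ -51.138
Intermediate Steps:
q(s, Z) = 6 (q(s, Z) = 3*2 = 6)
w = -228/5 (w = 6/((5/(-38))) = 6/((5*(-1/38))) = 6/(-5/38) = 6*(-38/5) = -228/5 ≈ -45.600)
(-3562 + 821)/(j(w) + 8*(-13 + 14)) = (-3562 + 821)/(-1*(-228/5) + 8*(-13 + 14)) = -2741/(228/5 + 8*1) = -2741/(228/5 + 8) = -2741/268/5 = -2741*5/268 = -13705/268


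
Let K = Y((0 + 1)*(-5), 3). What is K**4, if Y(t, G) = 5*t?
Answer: 390625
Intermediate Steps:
K = -25 (K = 5*((0 + 1)*(-5)) = 5*(1*(-5)) = 5*(-5) = -25)
K**4 = (-25)**4 = 390625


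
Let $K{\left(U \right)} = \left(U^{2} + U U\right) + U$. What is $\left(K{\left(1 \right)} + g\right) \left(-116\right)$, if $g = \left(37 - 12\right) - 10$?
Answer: $-2088$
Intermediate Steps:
$g = 15$ ($g = 25 - 10 = 15$)
$K{\left(U \right)} = U + 2 U^{2}$ ($K{\left(U \right)} = \left(U^{2} + U^{2}\right) + U = 2 U^{2} + U = U + 2 U^{2}$)
$\left(K{\left(1 \right)} + g\right) \left(-116\right) = \left(1 \left(1 + 2 \cdot 1\right) + 15\right) \left(-116\right) = \left(1 \left(1 + 2\right) + 15\right) \left(-116\right) = \left(1 \cdot 3 + 15\right) \left(-116\right) = \left(3 + 15\right) \left(-116\right) = 18 \left(-116\right) = -2088$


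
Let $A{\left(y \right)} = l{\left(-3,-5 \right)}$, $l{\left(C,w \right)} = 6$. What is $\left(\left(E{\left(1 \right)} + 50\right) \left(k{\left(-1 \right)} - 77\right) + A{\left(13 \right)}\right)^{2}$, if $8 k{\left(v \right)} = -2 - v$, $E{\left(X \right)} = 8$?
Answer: $\frac{319301161}{16} \approx 1.9956 \cdot 10^{7}$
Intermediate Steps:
$k{\left(v \right)} = - \frac{1}{4} - \frac{v}{8}$ ($k{\left(v \right)} = \frac{-2 - v}{8} = - \frac{1}{4} - \frac{v}{8}$)
$A{\left(y \right)} = 6$
$\left(\left(E{\left(1 \right)} + 50\right) \left(k{\left(-1 \right)} - 77\right) + A{\left(13 \right)}\right)^{2} = \left(\left(8 + 50\right) \left(\left(- \frac{1}{4} - - \frac{1}{8}\right) - 77\right) + 6\right)^{2} = \left(58 \left(\left(- \frac{1}{4} + \frac{1}{8}\right) - 77\right) + 6\right)^{2} = \left(58 \left(- \frac{1}{8} - 77\right) + 6\right)^{2} = \left(58 \left(- \frac{617}{8}\right) + 6\right)^{2} = \left(- \frac{17893}{4} + 6\right)^{2} = \left(- \frac{17869}{4}\right)^{2} = \frac{319301161}{16}$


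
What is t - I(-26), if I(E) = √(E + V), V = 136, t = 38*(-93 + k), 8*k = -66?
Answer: -7695/2 - √110 ≈ -3858.0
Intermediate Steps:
k = -33/4 (k = (⅛)*(-66) = -33/4 ≈ -8.2500)
t = -7695/2 (t = 38*(-93 - 33/4) = 38*(-405/4) = -7695/2 ≈ -3847.5)
I(E) = √(136 + E) (I(E) = √(E + 136) = √(136 + E))
t - I(-26) = -7695/2 - √(136 - 26) = -7695/2 - √110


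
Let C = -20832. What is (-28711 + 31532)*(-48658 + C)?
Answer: -196031290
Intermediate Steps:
(-28711 + 31532)*(-48658 + C) = (-28711 + 31532)*(-48658 - 20832) = 2821*(-69490) = -196031290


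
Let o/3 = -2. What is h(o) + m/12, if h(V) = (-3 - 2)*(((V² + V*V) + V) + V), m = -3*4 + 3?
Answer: -1203/4 ≈ -300.75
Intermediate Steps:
o = -6 (o = 3*(-2) = -6)
m = -9 (m = -12 + 3 = -9)
h(V) = -10*V - 10*V² (h(V) = -5*(((V² + V²) + V) + V) = -5*((2*V² + V) + V) = -5*((V + 2*V²) + V) = -5*(2*V + 2*V²) = -10*V - 10*V²)
h(o) + m/12 = -10*(-6)*(1 - 6) - 9/12 = -10*(-6)*(-5) + (1/12)*(-9) = -300 - ¾ = -1203/4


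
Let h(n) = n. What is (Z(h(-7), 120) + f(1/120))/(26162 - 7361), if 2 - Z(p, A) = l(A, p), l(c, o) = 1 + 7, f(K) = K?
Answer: -719/2256120 ≈ -0.00031869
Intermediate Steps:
l(c, o) = 8
Z(p, A) = -6 (Z(p, A) = 2 - 1*8 = 2 - 8 = -6)
(Z(h(-7), 120) + f(1/120))/(26162 - 7361) = (-6 + 1/120)/(26162 - 7361) = (-6 + 1/120)/18801 = -719/120*1/18801 = -719/2256120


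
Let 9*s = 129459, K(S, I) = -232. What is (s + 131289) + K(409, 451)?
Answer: 436324/3 ≈ 1.4544e+5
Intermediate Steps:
s = 43153/3 (s = (⅑)*129459 = 43153/3 ≈ 14384.)
(s + 131289) + K(409, 451) = (43153/3 + 131289) - 232 = 437020/3 - 232 = 436324/3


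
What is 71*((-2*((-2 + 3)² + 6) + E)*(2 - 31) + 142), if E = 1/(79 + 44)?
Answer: 4783625/123 ≈ 38891.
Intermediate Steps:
E = 1/123 ≈ 0.0081301
71*((-2*((-2 + 3)² + 6) + E)*(2 - 31) + 142) = 71*((-2*((-2 + 3)² + 6) + 1/123)*(2 - 31) + 142) = 71*((-2*(1² + 6) + 1/123)*(-29) + 142) = 71*((-2*(1 + 6) + 1/123)*(-29) + 142) = 71*((-2*7 + 1/123)*(-29) + 142) = 71*((-14 + 1/123)*(-29) + 142) = 71*(-1721/123*(-29) + 142) = 71*(49909/123 + 142) = 71*(67375/123) = 4783625/123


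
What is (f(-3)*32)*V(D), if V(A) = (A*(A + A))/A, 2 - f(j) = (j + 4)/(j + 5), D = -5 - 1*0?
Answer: -480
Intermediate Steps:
D = -5 (D = -5 + 0 = -5)
f(j) = 2 - (4 + j)/(5 + j) (f(j) = 2 - (j + 4)/(j + 5) = 2 - (4 + j)/(5 + j))
V(A) = 2*A (V(A) = (A*(2*A))/A = (2*A**2)/A = 2*A)
(f(-3)*32)*V(D) = (((6 - 3)/(5 - 3))*32)*(2*(-5)) = ((3/2)*32)*(-10) = 48*(-10) = -480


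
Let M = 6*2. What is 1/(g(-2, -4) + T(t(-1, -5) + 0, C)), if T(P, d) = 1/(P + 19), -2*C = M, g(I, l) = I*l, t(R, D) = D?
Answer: 14/113 ≈ 0.12389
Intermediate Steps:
M = 12
C = -6 (C = -½*12 = -6)
T(P, d) = 1/(19 + P)
1/(g(-2, -4) + T(t(-1, -5) + 0, C)) = 1/(-2*(-4) + 1/(19 + (-5 + 0))) = 1/(8 + 1/(19 - 5)) = 1/(8 + 1/14) = 1/(113/14) = 14/113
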